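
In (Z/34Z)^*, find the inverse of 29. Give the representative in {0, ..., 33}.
29^(−1) ≡ 27 (mod 34)

Apply the extended Euclidean algorithm to (34, 29), tracking rows (r, s, t) with s·34 + t·29 = r. Each division r_prev = q·r_cur + r_new produces the new row as (previous row) − q·(current row):
  row A: (34, 1, 0)   [1·34 + 0·29 = 34]
  row B: (29, 0, 1)   [0·34 + 1·29 = 29]
  34 = 1·29 + 5   → row C = row A − 1·row B = (5, 1, −1)   [check: 1·34 − 1·29 = 5]
  29 = 5·5 + 4   → row D = row B − 5·row C = (4, −5, 6)   [check: −5·34 + 6·29 = 4]
  5 = 1·4 + 1   → row E = row C − 1·row D = (1, 6, −7)   [check: 6·34 − 7·29 = 1]
  4 = 4·1 + 0   → remainder 0, stop. gcd = 1 (last nonzero row E).
The gcd is 1, so 29 is invertible mod 34. The last nonzero row gives 6·34 − 7·29 = 1, so t = −7. So 29^(−1) ≡ −7 ≡ 27 (mod 34). Verify: 29 · 27 = 783 ≡ 1 (mod 34). ✓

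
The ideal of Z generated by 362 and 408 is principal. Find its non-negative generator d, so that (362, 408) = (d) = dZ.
(362, 408) = (2); d = 2

In the PID Z, (a, b) is generated by gcd(a, b). Compute gcd(408, 362) with the extended Euclidean algorithm, tracking rows (r, s, t) with s·408 + t·362 = r:
  row A: (408, 1, 0)   [1·408 + 0·362 = 408]
  row B: (362, 0, 1)   [0·408 + 1·362 = 362]
  408 = 1·362 + 46   → row C = row A − 1·row B = (46, 1, −1)   [check: 1·408 − 1·362 = 46]
  362 = 7·46 + 40   → row D = row B − 7·row C = (40, −7, 8)   [check: −7·408 + 8·362 = 40]
  46 = 1·40 + 6   → row E = row C − 1·row D = (6, 8, −9)   [check: 8·408 − 9·362 = 6]
  40 = 6·6 + 4   → row F = row D − 6·row E = (4, −55, 62)   [check: −55·408 + 62·362 = 4]
  6 = 1·4 + 2   → row G = row E − 1·row F = (2, 63, −71)   [check: 63·408 − 71·362 = 2]
  4 = 2·2 + 0   → remainder 0, stop. gcd = 2 (last nonzero row G).
So gcd(362, 408) = 2, with Bézout identity 63·408 − 71·362 = 2. Containment (⊇): the Bézout identity exhibits 2 as an element of (362, 408), giving (2) ⊆ (362, 408). Containment (⊆): since 2 | 362 and 2 | 408 (362 = 2·181, 408 = 2·204), every Z-linear combination of 362 and 408 is divisible by 2, so (362, 408) ⊆ (2). Therefore (362, 408) = (2), d = 2.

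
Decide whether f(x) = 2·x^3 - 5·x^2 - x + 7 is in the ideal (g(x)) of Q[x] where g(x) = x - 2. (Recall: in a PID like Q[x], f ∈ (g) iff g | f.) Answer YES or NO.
NO

In Q[x] the ideal (g) consists of all multiples of g, so f ∈ (g) iff g | f, i.e. iff the remainder of f on division by g is 0. Divide f by g (g is monic, so eliminate the leading term of the running remainder at each step):
  leading term 2·x^3: subtract (2·x^2)·g(x) = 2·x^3 - 4·x^2, leaving -x^2 - x + 7
  leading term -x^2: subtract (-x)·g(x) = -x^2 + 2·x, leaving 7 - 3·x
  leading term -3·x: subtract (-3)·g(x) = 6 - 3·x, leaving 1
The remainder r(x) = 1 ≠ 0 (and deg r < deg g), so g ∤ f, i.e. f ∉ (g).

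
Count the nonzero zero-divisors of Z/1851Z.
In Z/1851Z each nonzero element is either a unit (gcd with 1851 is 1) or a zero-divisor (gcd > 1). The number of units is φ(1851): factorise 1851 = 3 · 617, so φ(1851) = (3 − 1) · (617 − 1) = 2 · 616 = 1232. The nonzero elements number 1851 − 1 = 1850. Hence the nonzero zero-divisors number 1850 − 1232 = 618.

Final answer: Z/1851Z has 618 nonzero zero-divisors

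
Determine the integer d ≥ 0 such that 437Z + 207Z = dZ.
(437, 207) = (23); d = 23

In the PID Z, (a, b) is generated by gcd(a, b). Compute gcd(437, 207) with the extended Euclidean algorithm, tracking rows (r, s, t) with s·437 + t·207 = r:
  row A: (437, 1, 0)   [1·437 + 0·207 = 437]
  row B: (207, 0, 1)   [0·437 + 1·207 = 207]
  437 = 2·207 + 23   → row C = row A − 2·row B = (23, 1, −2)   [check: 1·437 − 2·207 = 23]
  207 = 9·23 + 0   → remainder 0, stop. gcd = 23 (last nonzero row C).
So gcd(437, 207) = 23, with Bézout identity 1·437 − 2·207 = 23. Containment (⊇): the Bézout identity exhibits 23 as an element of (437, 207), giving (23) ⊆ (437, 207). Containment (⊆): since 23 | 437 and 23 | 207 (437 = 23·19, 207 = 23·9), every Z-linear combination of 437 and 207 is divisible by 23, so (437, 207) ⊆ (23). Therefore (437, 207) = (23), d = 23.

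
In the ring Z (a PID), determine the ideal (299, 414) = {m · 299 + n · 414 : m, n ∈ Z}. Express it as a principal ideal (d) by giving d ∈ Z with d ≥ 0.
(299, 414) = (23); d = 23

In the PID Z, (a, b) is generated by gcd(a, b). Compute gcd(414, 299) with the extended Euclidean algorithm, tracking rows (r, s, t) with s·414 + t·299 = r:
  row A: (414, 1, 0)   [1·414 + 0·299 = 414]
  row B: (299, 0, 1)   [0·414 + 1·299 = 299]
  414 = 1·299 + 115   → row C = row A − 1·row B = (115, 1, −1)   [check: 1·414 − 1·299 = 115]
  299 = 2·115 + 69   → row D = row B − 2·row C = (69, −2, 3)   [check: −2·414 + 3·299 = 69]
  115 = 1·69 + 46   → row E = row C − 1·row D = (46, 3, −4)   [check: 3·414 − 4·299 = 46]
  69 = 1·46 + 23   → row F = row D − 1·row E = (23, −5, 7)   [check: −5·414 + 7·299 = 23]
  46 = 2·23 + 0   → remainder 0, stop. gcd = 23 (last nonzero row F).
So gcd(299, 414) = 23, with Bézout identity −5·414 + 7·299 = 23. Containment (⊇): the Bézout identity exhibits 23 as an element of (299, 414), giving (23) ⊆ (299, 414). Containment (⊆): since 23 | 299 and 23 | 414 (299 = 23·13, 414 = 23·18), every Z-linear combination of 299 and 414 is divisible by 23, so (299, 414) ⊆ (23). Therefore (299, 414) = (23), d = 23.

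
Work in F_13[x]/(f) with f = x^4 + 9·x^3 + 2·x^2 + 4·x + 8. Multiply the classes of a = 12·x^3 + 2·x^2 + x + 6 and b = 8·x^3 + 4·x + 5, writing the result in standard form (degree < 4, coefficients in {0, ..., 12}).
Multiply as integer polynomials: a · b = 96·x^6 + 16·x^5 + 56·x^4 + 116·x^3 + 14·x^2 + 29·x + 30. Reducing coefficients mod 13: a · b ≡ 5·x^6 + 3·x^5 + 4·x^4 + 12·x^3 + x^2 + 3·x + 4. Now divide by f(x) = x^4 + 9·x^3 + 2·x^2 + 4·x + 8 in F_13[x], eliminating the leading term at each step:
  leading term 5·x^6: subtract (5·x^2)·f(x) = 5·x^6 + 6·x^5 + 10·x^4 + 7·x^3 + x^2, leaving 10·x^5 + 7·x^4 + 5·x^3 + 3·x + 4 (coefficients mod 13)
  leading term 10·x^5: subtract (10·x)·f(x) = 10·x^5 + 12·x^4 + 7·x^3 + x^2 + 2·x, leaving 8·x^4 + 11·x^3 + 12·x^2 + x + 4 (coefficients mod 13)
  leading term 8·x^4: subtract (8)·f(x) = 8·x^4 + 7·x^3 + 3·x^2 + 6·x + 12, leaving 4·x^3 + 9·x^2 + 8·x + 5 (coefficients mod 13)
The degree is now < 4, so this is the remainder. Hence a · b ≡ 4·x^3 + 9·x^2 + 8·x + 5 in F_13[x]/(f).

Final answer: a · b ≡ 4·x^3 + 9·x^2 + 8·x + 5 (mod f(x))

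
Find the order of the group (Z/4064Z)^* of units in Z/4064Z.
|(Z/4064Z)^*| = 2016

(Z/4064Z)^* consists of the classes a with gcd(a, 4064) = 1, so its order is φ(4064). φ is multiplicative, with φ(p^e) = p^e − p^(e−1). Factorise 4064 = 2^5 · 127. Then
  φ(4064) = (2^5 − 2^4) · (127 − 1) = 16 · 126 = 2016.
Thus |(Z/4064Z)^*| = 2016.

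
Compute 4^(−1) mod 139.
Apply the extended Euclidean algorithm to (139, 4), tracking rows (r, s, t) with s·139 + t·4 = r. Each division r_prev = q·r_cur + r_new produces the new row as (previous row) − q·(current row):
  row A: (139, 1, 0)   [1·139 + 0·4 = 139]
  row B: (4, 0, 1)   [0·139 + 1·4 = 4]
  139 = 34·4 + 3   → row C = row A − 34·row B = (3, 1, −34)   [check: 1·139 − 34·4 = 3]
  4 = 1·3 + 1   → row D = row B − 1·row C = (1, −1, 35)   [check: −1·139 + 35·4 = 1]
  3 = 3·1 + 0   → remainder 0, stop. gcd = 1 (last nonzero row D).
The gcd is 1, so 4 is invertible mod 139. The last nonzero row gives −1·139 + 35·4 = 1, so t = 35. So 4^(−1) ≡ 35 (mod 139). Verify: 4 · 35 = 140 ≡ 1 (mod 139). ✓

Final answer: 4^(−1) ≡ 35 (mod 139)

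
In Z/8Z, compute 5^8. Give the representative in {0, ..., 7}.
Use repeated squaring. Binary(8) = 1000. Walk through the bits of the exponent 8 left-to-right: at each bit after the leading one, square the running value, then multiply by 5 if the bit is 1 (always reducing mod 8):
  bit 1 = 1 (leading): start with 5.
  bit 2 = 0: square 5^2 = 25 ≡ 1 (mod 8).
  bit 3 = 0: square 1^2 = 1 (mod 8).
  bit 4 = 0: square 1^2 = 1 (mod 8).
Final value: 5^8 ≡ 1 (mod 8).

Final answer: 1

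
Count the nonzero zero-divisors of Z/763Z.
Z/763Z has 114 nonzero zero-divisors

In Z/763Z each nonzero element is either a unit (gcd with 763 is 1) or a zero-divisor (gcd > 1). The number of units is φ(763): factorise 763 = 7 · 109, so φ(763) = (7 − 1) · (109 − 1) = 6 · 108 = 648. The nonzero elements number 763 − 1 = 762. Hence the nonzero zero-divisors number 762 − 648 = 114.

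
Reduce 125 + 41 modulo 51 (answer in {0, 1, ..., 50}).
Reduce the summands first: 125 ≡ 23 (mod 51), so 125 + 41 ≡ 23 + 41 (mod 51). 23 + 41 = 64; 64 = 1·51 + 13, so (125 + 41) mod 51 = 13.

Final answer: 13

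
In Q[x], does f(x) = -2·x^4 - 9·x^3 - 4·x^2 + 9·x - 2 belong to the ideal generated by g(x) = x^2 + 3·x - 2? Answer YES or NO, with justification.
In Q[x] the ideal (g) consists of all multiples of g, so f ∈ (g) iff g | f, i.e. iff the remainder of f on division by g is 0. Divide f by g (g is monic, so eliminate the leading term of the running remainder at each step):
  leading term -2·x^4: subtract (-2·x^2)·g(x) = -2·x^4 - 6·x^3 + 4·x^2, leaving -3·x^3 - 8·x^2 + 9·x - 2
  leading term -3·x^3: subtract (-3·x)·g(x) = -3·x^3 - 9·x^2 + 6·x, leaving x^2 + 3·x - 2
  leading term x^2: subtract (1)·g(x) = x^2 + 3·x - 2, leaving 0
The remainder is 0, so f(x) = g(x) · h(x) with h(x) = -2·x^2 - 3·x + 1. Hence g | f, i.e. f ∈ (g).

Final answer: YES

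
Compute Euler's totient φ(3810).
φ(3810) = 1008

φ is multiplicative, with φ(p^e) = p^e − p^(e−1). Factorise 3810 = 2 · 3 · 5 · 127. Then
  φ(3810) = (2 − 1) · (3 − 1) · (5 − 1) · (127 − 1) = 1 · 2 · 4 · 126 = 1008.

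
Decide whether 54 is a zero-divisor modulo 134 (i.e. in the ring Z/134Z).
gcd(54, 134) = 2 > 1, so 54 is not a unit in Z/134Z. In Z/nZ every nonzero non-unit is a zero-divisor: explicitly, take b = 134/gcd = 67 ≠ 0 (mod 134); then 54·67 = 3618 = 27·134, i.e. 54·67 ≡ 0 (mod 134). So 54 is a zero-divisor.

Final answer: YES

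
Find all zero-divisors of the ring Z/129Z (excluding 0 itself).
An element a ∈ Z/129Z (with a ≠ 0) is a zero-divisor iff gcd(a, 129) > 1 (because a is a unit precisely when gcd(a, n) = 1, and in Z/nZ every nonzero, non-unit element is a zero-divisor). Scan a = 1, ..., 128 and keep those with gcd(a, 129) > 1:
  gcd(3, 129) = 3, gcd(6, 129) = 3, gcd(9, 129) = 3, gcd(12, 129) = 3, gcd(15, 129) = 3, gcd(18, 129) = 3, gcd(21, 129) = 3, gcd(24, 129) = 3, gcd(27, 129) = 3, gcd(30, 129) = 3, gcd(33, 129) = 3, gcd(36, 129) = 3, gcd(39, 129) = 3, gcd(42, 129) = 3, gcd(43, 129) = 43, gcd(45, 129) = 3, gcd(48, 129) = 3, gcd(51, 129) = 3, gcd(54, 129) = 3, gcd(57, 129) = 3, gcd(60, 129) = 3, gcd(63, 129) = 3, gcd(66, 129) = 3, gcd(69, 129) = 3, gcd(72, 129) = 3, gcd(75, 129) = 3, gcd(78, 129) = 3, gcd(81, 129) = 3, gcd(84, 129) = 3, gcd(86, 129) = 43, gcd(87, 129) = 3, gcd(90, 129) = 3, gcd(93, 129) = 3, gcd(96, 129) = 3, gcd(99, 129) = 3, gcd(102, 129) = 3, gcd(105, 129) = 3, gcd(108, 129) = 3, gcd(111, 129) = 3, gcd(114, 129) = 3, gcd(117, 129) = 3, gcd(120, 129) = 3, gcd(123, 129) = 3, gcd(126, 129) = 3.
All other a ∈ {1, ..., 128} have gcd(a, 129) = 1 and are units. So the nonzero zero-divisors are exactly the 44 values of a appearing in this scan.

Final answer: nonzero zero-divisors of Z/129Z = {3, 6, 9, 12, 15, 18, 21, 24, 27, 30, 33, 36, 39, 42, 43, 45, 48, 51, 54, 57, 60, 63, 66, 69, 72, 75, 78, 81, 84, 86, 87, 90, 93, 96, 99, 102, 105, 108, 111, 114, 117, 120, 123, 126}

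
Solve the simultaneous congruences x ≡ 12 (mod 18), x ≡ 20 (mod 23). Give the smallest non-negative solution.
The moduli 18, 23 are pairwise coprime, so by the CRT there is a unique solution mod 18·23 = 414.
Solve by successive substitution. Start with x ≡ 12 (mod 18).
  Combine with x ≡ 20 (mod 23): write x = 12 + 18·t and require 12 + 18·t ≡ 20 (mod 23), i.e. 18·t ≡ 20 − 12 ≡ 8 (mod 23). Since 18^(−1) ≡ 9 (mod 23), t ≡ 9·8 ≡ 3 (mod 23). So x ≡ 12 + 18·3 = 66 (mod 414).
Unique solution in [0, 414): x = 66.

Final answer: x ≡ 66 (mod 414); the representative in [0, 414) is 66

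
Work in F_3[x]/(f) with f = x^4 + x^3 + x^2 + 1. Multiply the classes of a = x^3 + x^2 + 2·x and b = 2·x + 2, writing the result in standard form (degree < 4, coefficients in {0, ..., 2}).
a · b ≡ 2·x^3 + x^2 + x + 1 (mod f(x))

Multiply as integer polynomials: a · b = 2·x^4 + 4·x^3 + 6·x^2 + 4·x. Reducing coefficients mod 3: a · b ≡ 2·x^4 + x^3 + x. Now divide by f(x) = x^4 + x^3 + x^2 + 1 in F_3[x], eliminating the leading term at each step:
  leading term 2·x^4: subtract (2)·f(x) = 2·x^4 + 2·x^3 + 2·x^2 + 2, leaving 2·x^3 + x^2 + x + 1 (coefficients mod 3)
The degree is now < 4, so this is the remainder. Hence a · b ≡ 2·x^3 + x^2 + x + 1 in F_3[x]/(f).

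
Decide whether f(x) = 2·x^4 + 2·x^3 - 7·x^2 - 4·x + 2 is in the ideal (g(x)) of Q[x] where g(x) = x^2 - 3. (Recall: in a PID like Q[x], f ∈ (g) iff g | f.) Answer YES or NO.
NO

In Q[x] the ideal (g) consists of all multiples of g, so f ∈ (g) iff g | f, i.e. iff the remainder of f on division by g is 0. Divide f by g (g is monic, so eliminate the leading term of the running remainder at each step):
  leading term 2·x^4: subtract (2·x^2)·g(x) = 2·x^4 - 6·x^2, leaving 2·x^3 - x^2 - 4·x + 2
  leading term 2·x^3: subtract (2·x)·g(x) = 2·x^3 - 6·x, leaving -x^2 + 2·x + 2
  leading term -x^2: subtract (-1)·g(x) = 3 - x^2, leaving 2·x - 1
The remainder r(x) = 2·x - 1 ≠ 0 (and deg r < deg g), so g ∤ f, i.e. f ∉ (g).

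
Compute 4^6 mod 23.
2

Use repeated squaring. Binary(6) = 110. Walk through the bits of the exponent 6 left-to-right: at each bit after the leading one, square the running value, then multiply by 4 if the bit is 1 (always reducing mod 23):
  bit 1 = 1 (leading): start with 4.
  bit 2 = 1: square 4^2 = 16; bit is 1, so multiply 16·4 = 64 ≡ 18 (mod 23).
  bit 3 = 0: square 18^2 = 324 ≡ 2 (mod 23).
Final value: 4^6 ≡ 2 (mod 23).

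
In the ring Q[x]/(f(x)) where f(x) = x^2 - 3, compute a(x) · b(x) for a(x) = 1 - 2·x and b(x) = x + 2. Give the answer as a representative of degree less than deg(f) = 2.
a · b ≡ -3·x - 4 (mod f(x))

First multiply in Q[x] without reducing: a · b = -2·x^2 - 3·x + 2. Now divide by f(x) = x^2 - 3, eliminating the leading term at each step:
  leading term -2·x^2: subtract (-2)·f(x) = 6 - 2·x^2, leaving -3·x - 4
The degree is now < 2, so this is the remainder. Hence a · b ≡ -3·x - 4 in Q[x]/(f).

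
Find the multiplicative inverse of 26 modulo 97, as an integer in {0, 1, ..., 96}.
Apply the extended Euclidean algorithm to (97, 26), tracking rows (r, s, t) with s·97 + t·26 = r. Each division r_prev = q·r_cur + r_new produces the new row as (previous row) − q·(current row):
  row A: (97, 1, 0)   [1·97 + 0·26 = 97]
  row B: (26, 0, 1)   [0·97 + 1·26 = 26]
  97 = 3·26 + 19   → row C = row A − 3·row B = (19, 1, −3)   [check: 1·97 − 3·26 = 19]
  26 = 1·19 + 7   → row D = row B − 1·row C = (7, −1, 4)   [check: −1·97 + 4·26 = 7]
  19 = 2·7 + 5   → row E = row C − 2·row D = (5, 3, −11)   [check: 3·97 − 11·26 = 5]
  7 = 1·5 + 2   → row F = row D − 1·row E = (2, −4, 15)   [check: −4·97 + 15·26 = 2]
  5 = 2·2 + 1   → row G = row E − 2·row F = (1, 11, −41)   [check: 11·97 − 41·26 = 1]
  2 = 2·1 + 0   → remainder 0, stop. gcd = 1 (last nonzero row G).
The gcd is 1, so 26 is invertible mod 97. The last nonzero row gives 11·97 − 41·26 = 1, so t = −41. So 26^(−1) ≡ −41 ≡ 56 (mod 97). Verify: 26 · 56 = 1456 ≡ 1 (mod 97). ✓

Final answer: 26^(−1) ≡ 56 (mod 97)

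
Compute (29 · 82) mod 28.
Reduce the factors first: 29 ≡ 1, 82 ≡ 26 (mod 28), so 29 · 82 ≡ 1 · 26 (mod 28). 1 · 26 = 26. Dividing by 28: 26 = 0·28 + 26. So (29 · 82) mod 28 = 26.

Final answer: 26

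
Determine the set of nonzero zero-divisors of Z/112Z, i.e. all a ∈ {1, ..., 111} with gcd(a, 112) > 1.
nonzero zero-divisors of Z/112Z = {2, 4, 6, 7, 8, 10, 12, 14, 16, 18, 20, 21, 22, 24, 26, 28, 30, 32, 34, 35, 36, 38, 40, 42, 44, 46, 48, 49, 50, 52, 54, 56, 58, 60, 62, 63, 64, 66, 68, 70, 72, 74, 76, 77, 78, 80, 82, 84, 86, 88, 90, 91, 92, 94, 96, 98, 100, 102, 104, 105, 106, 108, 110}

An element a ∈ Z/112Z (with a ≠ 0) is a zero-divisor iff gcd(a, 112) > 1 (because a is a unit precisely when gcd(a, n) = 1, and in Z/nZ every nonzero, non-unit element is a zero-divisor). Scan a = 1, ..., 111 and keep those with gcd(a, 112) > 1:
  gcd(2, 112) = 2, gcd(4, 112) = 4, gcd(6, 112) = 2, gcd(7, 112) = 7, gcd(8, 112) = 8, gcd(10, 112) = 2, gcd(12, 112) = 4, gcd(14, 112) = 14, gcd(16, 112) = 16, gcd(18, 112) = 2, gcd(20, 112) = 4, gcd(21, 112) = 7, gcd(22, 112) = 2, gcd(24, 112) = 8, gcd(26, 112) = 2, gcd(28, 112) = 28, gcd(30, 112) = 2, gcd(32, 112) = 16, gcd(34, 112) = 2, gcd(35, 112) = 7, gcd(36, 112) = 4, gcd(38, 112) = 2, gcd(40, 112) = 8, gcd(42, 112) = 14, gcd(44, 112) = 4, gcd(46, 112) = 2, gcd(48, 112) = 16, gcd(49, 112) = 7, gcd(50, 112) = 2, gcd(52, 112) = 4, gcd(54, 112) = 2, gcd(56, 112) = 56, gcd(58, 112) = 2, gcd(60, 112) = 4, gcd(62, 112) = 2, gcd(63, 112) = 7, gcd(64, 112) = 16, gcd(66, 112) = 2, gcd(68, 112) = 4, gcd(70, 112) = 14, gcd(72, 112) = 8, gcd(74, 112) = 2, gcd(76, 112) = 4, gcd(77, 112) = 7, gcd(78, 112) = 2, gcd(80, 112) = 16, gcd(82, 112) = 2, gcd(84, 112) = 28, gcd(86, 112) = 2, gcd(88, 112) = 8, gcd(90, 112) = 2, gcd(91, 112) = 7, gcd(92, 112) = 4, gcd(94, 112) = 2, gcd(96, 112) = 16, gcd(98, 112) = 14, gcd(100, 112) = 4, gcd(102, 112) = 2, gcd(104, 112) = 8, gcd(105, 112) = 7, gcd(106, 112) = 2, gcd(108, 112) = 4, gcd(110, 112) = 2.
All other a ∈ {1, ..., 111} have gcd(a, 112) = 1 and are units. So the nonzero zero-divisors are exactly the 63 values of a appearing in this scan.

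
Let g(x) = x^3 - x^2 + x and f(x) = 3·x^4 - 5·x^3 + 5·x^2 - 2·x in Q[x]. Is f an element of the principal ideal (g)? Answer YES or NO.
In Q[x] the ideal (g) consists of all multiples of g, so f ∈ (g) iff g | f, i.e. iff the remainder of f on division by g is 0. Divide f by g (g is monic, so eliminate the leading term of the running remainder at each step):
  leading term 3·x^4: subtract (3·x)·g(x) = 3·x^4 - 3·x^3 + 3·x^2, leaving -2·x^3 + 2·x^2 - 2·x
  leading term -2·x^3: subtract (-2)·g(x) = -2·x^3 + 2·x^2 - 2·x, leaving 0
The remainder is 0, so f(x) = g(x) · h(x) with h(x) = 3·x - 2. Hence g | f, i.e. f ∈ (g).

Final answer: YES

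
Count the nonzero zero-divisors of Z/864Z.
In Z/864Z each nonzero element is either a unit (gcd with 864 is 1) or a zero-divisor (gcd > 1). The number of units is φ(864): factorise 864 = 2^5 · 3^3, so φ(864) = (2^5 − 2^4) · (3^3 − 3^2) = 16 · 18 = 288. The nonzero elements number 864 − 1 = 863. Hence the nonzero zero-divisors number 863 − 288 = 575.

Final answer: Z/864Z has 575 nonzero zero-divisors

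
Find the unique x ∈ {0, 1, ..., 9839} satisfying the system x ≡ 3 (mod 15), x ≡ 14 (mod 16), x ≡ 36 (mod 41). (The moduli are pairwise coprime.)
The moduli 15, 16, 41 are pairwise coprime, so by the CRT there is a unique solution mod 15·16·41 = 9840.
Solve by successive substitution. Start with x ≡ 3 (mod 15).
  Combine with x ≡ 14 (mod 16): write x = 3 + 15·t and require 3 + 15·t ≡ 14 (mod 16), i.e. 15·t ≡ 14 − 3 ≡ 11 (mod 16). Since 15^(−1) ≡ 15 (mod 16), t ≡ 15·11 ≡ 5 (mod 16). So x ≡ 3 + 15·5 = 78 (mod 240).
  Combine with x ≡ 36 (mod 41): write x = 78 + 240·t and require 78 + 240·t ≡ 36 (mod 41), i.e. 240·t ≡ 36 − 78 ≡ 40 (mod 41). Since 240^(−1) ≡ 34 (mod 41) (240 ≡ 35 (mod 41)), t ≡ 34·40 ≡ 7 (mod 41). So x ≡ 78 + 240·7 = 1758 (mod 9840).
Unique solution in [0, 9840): x = 1758.

Final answer: x ≡ 1758 (mod 9840); the representative in [0, 9840) is 1758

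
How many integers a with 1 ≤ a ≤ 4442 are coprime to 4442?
The number of a ∈ {1, ..., 4442} with gcd(a, 4442) = 1 is by definition Euler's totient φ(4442). φ is multiplicative, with φ(p^e) = p^e − p^(e−1). Factorise 4442 = 2 · 2221. Then
  φ(4442) = (2 − 1) · (2221 − 1) = 1 · 2220 = 2220.
So there are 2220 such integers.

Final answer: 2220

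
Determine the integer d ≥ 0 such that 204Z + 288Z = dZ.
(204, 288) = (12); d = 12

In the PID Z, (a, b) is generated by gcd(a, b). Compute gcd(288, 204) with the extended Euclidean algorithm, tracking rows (r, s, t) with s·288 + t·204 = r:
  row A: (288, 1, 0)   [1·288 + 0·204 = 288]
  row B: (204, 0, 1)   [0·288 + 1·204 = 204]
  288 = 1·204 + 84   → row C = row A − 1·row B = (84, 1, −1)   [check: 1·288 − 1·204 = 84]
  204 = 2·84 + 36   → row D = row B − 2·row C = (36, −2, 3)   [check: −2·288 + 3·204 = 36]
  84 = 2·36 + 12   → row E = row C − 2·row D = (12, 5, −7)   [check: 5·288 − 7·204 = 12]
  36 = 3·12 + 0   → remainder 0, stop. gcd = 12 (last nonzero row E).
So gcd(204, 288) = 12, with Bézout identity 5·288 − 7·204 = 12. Containment (⊇): the Bézout identity exhibits 12 as an element of (204, 288), giving (12) ⊆ (204, 288). Containment (⊆): since 12 | 204 and 12 | 288 (204 = 12·17, 288 = 12·24), every Z-linear combination of 204 and 288 is divisible by 12, so (204, 288) ⊆ (12). Therefore (204, 288) = (12), d = 12.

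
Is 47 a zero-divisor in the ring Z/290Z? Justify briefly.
gcd(47, 290) = 1, so 47 is a unit in Z/290Z (it has a multiplicative inverse). A unit cannot be a zero-divisor: if 47·b ≡ 0 then multiplying both sides by 47^(−1) gives b ≡ 0. So 47 is not a zero-divisor.

Final answer: NO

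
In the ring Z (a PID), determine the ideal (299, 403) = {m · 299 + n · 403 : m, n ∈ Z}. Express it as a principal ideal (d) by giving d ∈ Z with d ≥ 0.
(299, 403) = (13); d = 13

In the PID Z, (a, b) is generated by gcd(a, b). Compute gcd(403, 299) with the extended Euclidean algorithm, tracking rows (r, s, t) with s·403 + t·299 = r:
  row A: (403, 1, 0)   [1·403 + 0·299 = 403]
  row B: (299, 0, 1)   [0·403 + 1·299 = 299]
  403 = 1·299 + 104   → row C = row A − 1·row B = (104, 1, −1)   [check: 1·403 − 1·299 = 104]
  299 = 2·104 + 91   → row D = row B − 2·row C = (91, −2, 3)   [check: −2·403 + 3·299 = 91]
  104 = 1·91 + 13   → row E = row C − 1·row D = (13, 3, −4)   [check: 3·403 − 4·299 = 13]
  91 = 7·13 + 0   → remainder 0, stop. gcd = 13 (last nonzero row E).
So gcd(299, 403) = 13, with Bézout identity 3·403 − 4·299 = 13. Containment (⊇): the Bézout identity exhibits 13 as an element of (299, 403), giving (13) ⊆ (299, 403). Containment (⊆): since 13 | 299 and 13 | 403 (299 = 13·23, 403 = 13·31), every Z-linear combination of 299 and 403 is divisible by 13, so (299, 403) ⊆ (13). Therefore (299, 403) = (13), d = 13.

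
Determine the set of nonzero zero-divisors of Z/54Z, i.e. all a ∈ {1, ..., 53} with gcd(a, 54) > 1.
An element a ∈ Z/54Z (with a ≠ 0) is a zero-divisor iff gcd(a, 54) > 1 (because a is a unit precisely when gcd(a, n) = 1, and in Z/nZ every nonzero, non-unit element is a zero-divisor). Scan a = 1, ..., 53 and keep those with gcd(a, 54) > 1:
  gcd(2, 54) = 2, gcd(3, 54) = 3, gcd(4, 54) = 2, gcd(6, 54) = 6, gcd(8, 54) = 2, gcd(9, 54) = 9, gcd(10, 54) = 2, gcd(12, 54) = 6, gcd(14, 54) = 2, gcd(15, 54) = 3, gcd(16, 54) = 2, gcd(18, 54) = 18, gcd(20, 54) = 2, gcd(21, 54) = 3, gcd(22, 54) = 2, gcd(24, 54) = 6, gcd(26, 54) = 2, gcd(27, 54) = 27, gcd(28, 54) = 2, gcd(30, 54) = 6, gcd(32, 54) = 2, gcd(33, 54) = 3, gcd(34, 54) = 2, gcd(36, 54) = 18, gcd(38, 54) = 2, gcd(39, 54) = 3, gcd(40, 54) = 2, gcd(42, 54) = 6, gcd(44, 54) = 2, gcd(45, 54) = 9, gcd(46, 54) = 2, gcd(48, 54) = 6, gcd(50, 54) = 2, gcd(51, 54) = 3, gcd(52, 54) = 2.
All other a ∈ {1, ..., 53} have gcd(a, 54) = 1 and are units. So the nonzero zero-divisors are exactly the 35 values of a appearing in this scan.

Final answer: nonzero zero-divisors of Z/54Z = {2, 3, 4, 6, 8, 9, 10, 12, 14, 15, 16, 18, 20, 21, 22, 24, 26, 27, 28, 30, 32, 33, 34, 36, 38, 39, 40, 42, 44, 45, 46, 48, 50, 51, 52}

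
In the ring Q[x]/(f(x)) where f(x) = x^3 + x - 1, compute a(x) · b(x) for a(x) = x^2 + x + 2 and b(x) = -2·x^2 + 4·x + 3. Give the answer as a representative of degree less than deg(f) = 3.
First multiply in Q[x] without reducing: a · b = -2·x^4 + 2·x^3 + 3·x^2 + 11·x + 6. Now divide by f(x) = x^3 + x - 1, eliminating the leading term at each step:
  leading term -2·x^4: subtract (-2·x)·f(x) = -2·x^4 - 2·x^2 + 2·x, leaving 2·x^3 + 5·x^2 + 9·x + 6
  leading term 2·x^3: subtract (2)·f(x) = 2·x^3 + 2·x - 2, leaving 5·x^2 + 7·x + 8
The degree is now < 3, so this is the remainder. Hence a · b ≡ 5·x^2 + 7·x + 8 in Q[x]/(f).

Final answer: a · b ≡ 5·x^2 + 7·x + 8 (mod f(x))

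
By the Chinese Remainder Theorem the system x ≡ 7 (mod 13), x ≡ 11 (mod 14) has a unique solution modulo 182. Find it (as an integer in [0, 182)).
The moduli 13, 14 are pairwise coprime, so by the CRT there is a unique solution mod 13·14 = 182.
Solve by successive substitution. Start with x ≡ 7 (mod 13).
  Combine with x ≡ 11 (mod 14): write x = 7 + 13·t and require 7 + 13·t ≡ 11 (mod 14), i.e. 13·t ≡ 11 − 7 ≡ 4 (mod 14). Since 13^(−1) ≡ 13 (mod 14), t ≡ 13·4 ≡ 10 (mod 14). So x ≡ 7 + 13·10 = 137 (mod 182).
Unique solution in [0, 182): x = 137.

Final answer: x ≡ 137 (mod 182); the representative in [0, 182) is 137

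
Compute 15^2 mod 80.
Use repeated squaring. Binary(2) = 10. Walk through the bits of the exponent 2 left-to-right: at each bit after the leading one, square the running value, then multiply by 15 if the bit is 1 (always reducing mod 80):
  bit 1 = 1 (leading): start with 15.
  bit 2 = 0: square 15^2 = 225 ≡ 65 (mod 80).
Final value: 15^2 ≡ 65 (mod 80).

Final answer: 65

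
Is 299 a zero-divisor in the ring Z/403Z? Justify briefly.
YES

gcd(299, 403) = 13 > 1, so 299 is not a unit in Z/403Z. In Z/nZ every nonzero non-unit is a zero-divisor: explicitly, take b = 403/gcd = 31 ≠ 0 (mod 403); then 299·31 = 9269 = 23·403, i.e. 299·31 ≡ 0 (mod 403). So 299 is a zero-divisor.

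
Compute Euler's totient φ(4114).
φ is multiplicative, with φ(p^e) = p^e − p^(e−1). Factorise 4114 = 2 · 11^2 · 17. Then
  φ(4114) = (2 − 1) · (11^2 − 11^1) · (17 − 1) = 1 · 110 · 16 = 1760.

Final answer: φ(4114) = 1760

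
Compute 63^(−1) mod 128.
Apply the extended Euclidean algorithm to (128, 63), tracking rows (r, s, t) with s·128 + t·63 = r. Each division r_prev = q·r_cur + r_new produces the new row as (previous row) − q·(current row):
  row A: (128, 1, 0)   [1·128 + 0·63 = 128]
  row B: (63, 0, 1)   [0·128 + 1·63 = 63]
  128 = 2·63 + 2   → row C = row A − 2·row B = (2, 1, −2)   [check: 1·128 − 2·63 = 2]
  63 = 31·2 + 1   → row D = row B − 31·row C = (1, −31, 63)   [check: −31·128 + 63·63 = 1]
  2 = 2·1 + 0   → remainder 0, stop. gcd = 1 (last nonzero row D).
The gcd is 1, so 63 is invertible mod 128. The last nonzero row gives −31·128 + 63·63 = 1, so t = 63. So 63^(−1) ≡ 63 (mod 128). Verify: 63 · 63 = 3969 ≡ 1 (mod 128). ✓

Final answer: 63^(−1) ≡ 63 (mod 128)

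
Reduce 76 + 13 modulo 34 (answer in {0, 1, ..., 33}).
21

Reduce the summands first: 76 ≡ 8 (mod 34), so 76 + 13 ≡ 8 + 13 (mod 34). 8 + 13 = 21; 21 = 0·34 + 21, so (76 + 13) mod 34 = 21.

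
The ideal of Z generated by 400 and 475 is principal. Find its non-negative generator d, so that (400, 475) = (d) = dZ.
(400, 475) = (25); d = 25

In the PID Z, (a, b) is generated by gcd(a, b). Compute gcd(475, 400) with the extended Euclidean algorithm, tracking rows (r, s, t) with s·475 + t·400 = r:
  row A: (475, 1, 0)   [1·475 + 0·400 = 475]
  row B: (400, 0, 1)   [0·475 + 1·400 = 400]
  475 = 1·400 + 75   → row C = row A − 1·row B = (75, 1, −1)   [check: 1·475 − 1·400 = 75]
  400 = 5·75 + 25   → row D = row B − 5·row C = (25, −5, 6)   [check: −5·475 + 6·400 = 25]
  75 = 3·25 + 0   → remainder 0, stop. gcd = 25 (last nonzero row D).
So gcd(400, 475) = 25, with Bézout identity −5·475 + 6·400 = 25. Containment (⊇): the Bézout identity exhibits 25 as an element of (400, 475), giving (25) ⊆ (400, 475). Containment (⊆): since 25 | 400 and 25 | 475 (400 = 25·16, 475 = 25·19), every Z-linear combination of 400 and 475 is divisible by 25, so (400, 475) ⊆ (25). Therefore (400, 475) = (25), d = 25.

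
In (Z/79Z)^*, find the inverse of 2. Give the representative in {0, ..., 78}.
Apply the extended Euclidean algorithm to (79, 2), tracking rows (r, s, t) with s·79 + t·2 = r. Each division r_prev = q·r_cur + r_new produces the new row as (previous row) − q·(current row):
  row A: (79, 1, 0)   [1·79 + 0·2 = 79]
  row B: (2, 0, 1)   [0·79 + 1·2 = 2]
  79 = 39·2 + 1   → row C = row A − 39·row B = (1, 1, −39)   [check: 1·79 − 39·2 = 1]
  2 = 2·1 + 0   → remainder 0, stop. gcd = 1 (last nonzero row C).
The gcd is 1, so 2 is invertible mod 79. The last nonzero row gives 1·79 − 39·2 = 1, so t = −39. So 2^(−1) ≡ −39 ≡ 40 (mod 79). Verify: 2 · 40 = 80 ≡ 1 (mod 79). ✓

Final answer: 2^(−1) ≡ 40 (mod 79)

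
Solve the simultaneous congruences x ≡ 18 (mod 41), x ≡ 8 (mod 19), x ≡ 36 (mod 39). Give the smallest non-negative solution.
x ≡ 21174 (mod 30381); the representative in [0, 30381) is 21174

The moduli 41, 19, 39 are pairwise coprime, so by the CRT there is a unique solution mod 41·19·39 = 30381.
Solve by successive substitution. Start with x ≡ 18 (mod 41).
  Combine with x ≡ 8 (mod 19): write x = 18 + 41·t and require 18 + 41·t ≡ 8 (mod 19), i.e. 41·t ≡ 8 − 18 ≡ 9 (mod 19). Since 41^(−1) ≡ 13 (mod 19) (41 ≡ 3 (mod 19)), t ≡ 13·9 ≡ 3 (mod 19). So x ≡ 18 + 41·3 = 141 (mod 779).
  Combine with x ≡ 36 (mod 39): write x = 141 + 779·t and require 141 + 779·t ≡ 36 (mod 39), i.e. 779·t ≡ 36 − 141 ≡ 12 (mod 39). Since 779^(−1) ≡ 38 (mod 39) (779 ≡ 38 (mod 39)), t ≡ 38·12 ≡ 27 (mod 39). So x ≡ 141 + 779·27 = 21174 (mod 30381).
Unique solution in [0, 30381): x = 21174.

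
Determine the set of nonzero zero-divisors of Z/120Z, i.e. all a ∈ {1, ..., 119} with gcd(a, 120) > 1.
An element a ∈ Z/120Z (with a ≠ 0) is a zero-divisor iff gcd(a, 120) > 1 (because a is a unit precisely when gcd(a, n) = 1, and in Z/nZ every nonzero, non-unit element is a zero-divisor). Scan a = 1, ..., 119 and keep those with gcd(a, 120) > 1:
  gcd(2, 120) = 2, gcd(3, 120) = 3, gcd(4, 120) = 4, gcd(5, 120) = 5, gcd(6, 120) = 6, gcd(8, 120) = 8, gcd(9, 120) = 3, gcd(10, 120) = 10, gcd(12, 120) = 12, gcd(14, 120) = 2, gcd(15, 120) = 15, gcd(16, 120) = 8, gcd(18, 120) = 6, gcd(20, 120) = 20, gcd(21, 120) = 3, gcd(22, 120) = 2, gcd(24, 120) = 24, gcd(25, 120) = 5, gcd(26, 120) = 2, gcd(27, 120) = 3, gcd(28, 120) = 4, gcd(30, 120) = 30, gcd(32, 120) = 8, gcd(33, 120) = 3, gcd(34, 120) = 2, gcd(35, 120) = 5, gcd(36, 120) = 12, gcd(38, 120) = 2, gcd(39, 120) = 3, gcd(40, 120) = 40, gcd(42, 120) = 6, gcd(44, 120) = 4, gcd(45, 120) = 15, gcd(46, 120) = 2, gcd(48, 120) = 24, gcd(50, 120) = 10, gcd(51, 120) = 3, gcd(52, 120) = 4, gcd(54, 120) = 6, gcd(55, 120) = 5, gcd(56, 120) = 8, gcd(57, 120) = 3, gcd(58, 120) = 2, gcd(60, 120) = 60, gcd(62, 120) = 2, gcd(63, 120) = 3, gcd(64, 120) = 8, gcd(65, 120) = 5, gcd(66, 120) = 6, gcd(68, 120) = 4, gcd(69, 120) = 3, gcd(70, 120) = 10, gcd(72, 120) = 24, gcd(74, 120) = 2, gcd(75, 120) = 15, gcd(76, 120) = 4, gcd(78, 120) = 6, gcd(80, 120) = 40, gcd(81, 120) = 3, gcd(82, 120) = 2, gcd(84, 120) = 12, gcd(85, 120) = 5, gcd(86, 120) = 2, gcd(87, 120) = 3, gcd(88, 120) = 8, gcd(90, 120) = 30, gcd(92, 120) = 4, gcd(93, 120) = 3, gcd(94, 120) = 2, gcd(95, 120) = 5, gcd(96, 120) = 24, gcd(98, 120) = 2, gcd(99, 120) = 3, gcd(100, 120) = 20, gcd(102, 120) = 6, gcd(104, 120) = 8, gcd(105, 120) = 15, gcd(106, 120) = 2, gcd(108, 120) = 12, gcd(110, 120) = 10, gcd(111, 120) = 3, gcd(112, 120) = 8, gcd(114, 120) = 6, gcd(115, 120) = 5, gcd(116, 120) = 4, gcd(117, 120) = 3, gcd(118, 120) = 2.
All other a ∈ {1, ..., 119} have gcd(a, 120) = 1 and are units. So the nonzero zero-divisors are exactly the 87 values of a appearing in this scan.

Final answer: nonzero zero-divisors of Z/120Z = {2, 3, 4, 5, 6, 8, 9, 10, 12, 14, 15, 16, 18, 20, 21, 22, 24, 25, 26, 27, 28, 30, 32, 33, 34, 35, 36, 38, 39, 40, 42, 44, 45, 46, 48, 50, 51, 52, 54, 55, 56, 57, 58, 60, 62, 63, 64, 65, 66, 68, 69, 70, 72, 74, 75, 76, 78, 80, 81, 82, 84, 85, 86, 87, 88, 90, 92, 93, 94, 95, 96, 98, 99, 100, 102, 104, 105, 106, 108, 110, 111, 112, 114, 115, 116, 117, 118}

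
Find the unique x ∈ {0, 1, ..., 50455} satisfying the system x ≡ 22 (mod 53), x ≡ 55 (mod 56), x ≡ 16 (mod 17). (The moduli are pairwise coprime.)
The moduli 53, 56, 17 are pairwise coprime, so by the CRT there is a unique solution mod 53·56·17 = 50456.
Solve by successive substitution. Start with x ≡ 22 (mod 53).
  Combine with x ≡ 55 (mod 56): write x = 22 + 53·t and require 22 + 53·t ≡ 55 (mod 56), i.e. 53·t ≡ 55 − 22 ≡ 33 (mod 56). Since 53^(−1) ≡ 37 (mod 56), t ≡ 37·33 ≡ 45 (mod 56). So x ≡ 22 + 53·45 = 2407 (mod 2968).
  Combine with x ≡ 16 (mod 17): write x = 2407 + 2968·t and require 2407 + 2968·t ≡ 16 (mod 17), i.e. 2968·t ≡ 16 − 2407 ≡ 6 (mod 17). Since 2968^(−1) ≡ 12 (mod 17) (2968 ≡ 10 (mod 17)), t ≡ 12·6 ≡ 4 (mod 17). So x ≡ 2407 + 2968·4 = 14279 (mod 50456).
Unique solution in [0, 50456): x = 14279.

Final answer: x ≡ 14279 (mod 50456); the representative in [0, 50456) is 14279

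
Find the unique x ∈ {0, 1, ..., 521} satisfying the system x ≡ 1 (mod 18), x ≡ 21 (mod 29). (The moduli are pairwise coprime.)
x ≡ 253 (mod 522); the representative in [0, 522) is 253

The moduli 18, 29 are pairwise coprime, so by the CRT there is a unique solution mod 18·29 = 522.
Solve by successive substitution. Start with x ≡ 1 (mod 18).
  Combine with x ≡ 21 (mod 29): write x = 1 + 18·t and require 1 + 18·t ≡ 21 (mod 29), i.e. 18·t ≡ 21 − 1 ≡ 20 (mod 29). Since 18^(−1) ≡ 21 (mod 29), t ≡ 21·20 ≡ 14 (mod 29). So x ≡ 1 + 18·14 = 253 (mod 522).
Unique solution in [0, 522): x = 253.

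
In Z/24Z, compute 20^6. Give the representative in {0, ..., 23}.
Use repeated squaring. Binary(6) = 110. Walk through the bits of the exponent 6 left-to-right: at each bit after the leading one, square the running value, then multiply by 20 if the bit is 1 (always reducing mod 24):
  bit 1 = 1 (leading): start with 20.
  bit 2 = 1: square 20^2 = 400 ≡ 16; bit is 1, so multiply 16·20 = 320 ≡ 8 (mod 24).
  bit 3 = 0: square 8^2 = 64 ≡ 16 (mod 24).
Final value: 20^6 ≡ 16 (mod 24).

Final answer: 16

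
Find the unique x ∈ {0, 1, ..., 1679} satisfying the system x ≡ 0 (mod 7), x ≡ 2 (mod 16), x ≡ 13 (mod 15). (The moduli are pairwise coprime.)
The moduli 7, 16, 15 are pairwise coprime, so by the CRT there is a unique solution mod 7·16·15 = 1680.
Solve by successive substitution. Start with x ≡ 0 (mod 7).
  Combine with x ≡ 2 (mod 16): write x = 7·t and require 7·t ≡ 2 (mod 16). Since 7^(−1) ≡ 7 (mod 16), t ≡ 7·2 ≡ 14 (mod 16). So x ≡ 7·14 = 98 (mod 112).
  Combine with x ≡ 13 (mod 15): write x = 98 + 112·t and require 98 + 112·t ≡ 13 (mod 15), i.e. 112·t ≡ 13 − 98 ≡ 5 (mod 15). Since 112^(−1) ≡ 13 (mod 15) (112 ≡ 7 (mod 15)), t ≡ 13·5 ≡ 5 (mod 15). So x ≡ 98 + 112·5 = 658 (mod 1680).
Unique solution in [0, 1680): x = 658.

Final answer: x ≡ 658 (mod 1680); the representative in [0, 1680) is 658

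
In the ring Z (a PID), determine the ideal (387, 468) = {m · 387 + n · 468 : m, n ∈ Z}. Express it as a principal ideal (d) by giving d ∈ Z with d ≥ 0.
In the PID Z, (a, b) is generated by gcd(a, b). Compute gcd(468, 387) with the extended Euclidean algorithm, tracking rows (r, s, t) with s·468 + t·387 = r:
  row A: (468, 1, 0)   [1·468 + 0·387 = 468]
  row B: (387, 0, 1)   [0·468 + 1·387 = 387]
  468 = 1·387 + 81   → row C = row A − 1·row B = (81, 1, −1)   [check: 1·468 − 1·387 = 81]
  387 = 4·81 + 63   → row D = row B − 4·row C = (63, −4, 5)   [check: −4·468 + 5·387 = 63]
  81 = 1·63 + 18   → row E = row C − 1·row D = (18, 5, −6)   [check: 5·468 − 6·387 = 18]
  63 = 3·18 + 9   → row F = row D − 3·row E = (9, −19, 23)   [check: −19·468 + 23·387 = 9]
  18 = 2·9 + 0   → remainder 0, stop. gcd = 9 (last nonzero row F).
So gcd(387, 468) = 9, with Bézout identity −19·468 + 23·387 = 9. Containment (⊇): the Bézout identity exhibits 9 as an element of (387, 468), giving (9) ⊆ (387, 468). Containment (⊆): since 9 | 387 and 9 | 468 (387 = 9·43, 468 = 9·52), every Z-linear combination of 387 and 468 is divisible by 9, so (387, 468) ⊆ (9). Therefore (387, 468) = (9), d = 9.

Final answer: (387, 468) = (9); d = 9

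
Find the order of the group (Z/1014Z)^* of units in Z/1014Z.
|(Z/1014Z)^*| = 312

(Z/1014Z)^* consists of the classes a with gcd(a, 1014) = 1, so its order is φ(1014). φ is multiplicative, with φ(p^e) = p^e − p^(e−1). Factorise 1014 = 2 · 3 · 13^2. Then
  φ(1014) = (2 − 1) · (3 − 1) · (13^2 − 13^1) = 1 · 2 · 156 = 312.
Thus |(Z/1014Z)^*| = 312.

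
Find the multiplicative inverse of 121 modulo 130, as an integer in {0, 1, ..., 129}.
Apply the extended Euclidean algorithm to (130, 121), tracking rows (r, s, t) with s·130 + t·121 = r. Each division r_prev = q·r_cur + r_new produces the new row as (previous row) − q·(current row):
  row A: (130, 1, 0)   [1·130 + 0·121 = 130]
  row B: (121, 0, 1)   [0·130 + 1·121 = 121]
  130 = 1·121 + 9   → row C = row A − 1·row B = (9, 1, −1)   [check: 1·130 − 1·121 = 9]
  121 = 13·9 + 4   → row D = row B − 13·row C = (4, −13, 14)   [check: −13·130 + 14·121 = 4]
  9 = 2·4 + 1   → row E = row C − 2·row D = (1, 27, −29)   [check: 27·130 − 29·121 = 1]
  4 = 4·1 + 0   → remainder 0, stop. gcd = 1 (last nonzero row E).
The gcd is 1, so 121 is invertible mod 130. The last nonzero row gives 27·130 − 29·121 = 1, so t = −29. So 121^(−1) ≡ −29 ≡ 101 (mod 130). Verify: 121 · 101 = 12221 ≡ 1 (mod 130). ✓

Final answer: 121^(−1) ≡ 101 (mod 130)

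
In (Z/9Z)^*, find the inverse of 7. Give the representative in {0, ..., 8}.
7^(−1) ≡ 4 (mod 9)

Apply the extended Euclidean algorithm to (9, 7), tracking rows (r, s, t) with s·9 + t·7 = r. Each division r_prev = q·r_cur + r_new produces the new row as (previous row) − q·(current row):
  row A: (9, 1, 0)   [1·9 + 0·7 = 9]
  row B: (7, 0, 1)   [0·9 + 1·7 = 7]
  9 = 1·7 + 2   → row C = row A − 1·row B = (2, 1, −1)   [check: 1·9 − 1·7 = 2]
  7 = 3·2 + 1   → row D = row B − 3·row C = (1, −3, 4)   [check: −3·9 + 4·7 = 1]
  2 = 2·1 + 0   → remainder 0, stop. gcd = 1 (last nonzero row D).
The gcd is 1, so 7 is invertible mod 9. The last nonzero row gives −3·9 + 4·7 = 1, so t = 4. So 7^(−1) ≡ 4 (mod 9). Verify: 7 · 4 = 28 ≡ 1 (mod 9). ✓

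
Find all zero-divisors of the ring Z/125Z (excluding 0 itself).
nonzero zero-divisors of Z/125Z = {5, 10, 15, 20, 25, 30, 35, 40, 45, 50, 55, 60, 65, 70, 75, 80, 85, 90, 95, 100, 105, 110, 115, 120}

An element a ∈ Z/125Z (with a ≠ 0) is a zero-divisor iff gcd(a, 125) > 1 (because a is a unit precisely when gcd(a, n) = 1, and in Z/nZ every nonzero, non-unit element is a zero-divisor). Scan a = 1, ..., 124 and keep those with gcd(a, 125) > 1:
  gcd(5, 125) = 5, gcd(10, 125) = 5, gcd(15, 125) = 5, gcd(20, 125) = 5, gcd(25, 125) = 25, gcd(30, 125) = 5, gcd(35, 125) = 5, gcd(40, 125) = 5, gcd(45, 125) = 5, gcd(50, 125) = 25, gcd(55, 125) = 5, gcd(60, 125) = 5, gcd(65, 125) = 5, gcd(70, 125) = 5, gcd(75, 125) = 25, gcd(80, 125) = 5, gcd(85, 125) = 5, gcd(90, 125) = 5, gcd(95, 125) = 5, gcd(100, 125) = 25, gcd(105, 125) = 5, gcd(110, 125) = 5, gcd(115, 125) = 5, gcd(120, 125) = 5.
All other a ∈ {1, ..., 124} have gcd(a, 125) = 1 and are units. So the nonzero zero-divisors are exactly the 24 values of a appearing in this scan.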